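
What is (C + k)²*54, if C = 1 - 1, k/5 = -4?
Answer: 21600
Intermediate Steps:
k = -20 (k = 5*(-4) = -20)
C = 0
(C + k)²*54 = (0 - 20)²*54 = (-20)²*54 = 400*54 = 21600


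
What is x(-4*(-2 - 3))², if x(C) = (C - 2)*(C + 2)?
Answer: 156816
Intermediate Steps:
x(C) = (-2 + C)*(2 + C)
x(-4*(-2 - 3))² = (-4 + (-4*(-2 - 3))²)² = (-4 + (-4*(-5))²)² = (-4 + 20²)² = (-4 + 400)² = 396² = 156816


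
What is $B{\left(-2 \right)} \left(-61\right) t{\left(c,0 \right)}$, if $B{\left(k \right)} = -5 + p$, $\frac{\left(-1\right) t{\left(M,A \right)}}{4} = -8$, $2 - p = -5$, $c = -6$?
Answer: $-3904$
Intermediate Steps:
$p = 7$ ($p = 2 - -5 = 2 + 5 = 7$)
$t{\left(M,A \right)} = 32$ ($t{\left(M,A \right)} = \left(-4\right) \left(-8\right) = 32$)
$B{\left(k \right)} = 2$ ($B{\left(k \right)} = -5 + 7 = 2$)
$B{\left(-2 \right)} \left(-61\right) t{\left(c,0 \right)} = 2 \left(-61\right) 32 = \left(-122\right) 32 = -3904$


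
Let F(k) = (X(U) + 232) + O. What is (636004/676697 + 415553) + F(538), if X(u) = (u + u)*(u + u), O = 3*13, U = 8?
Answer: 281560723764/676697 ≈ 4.1608e+5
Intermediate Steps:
O = 39
X(u) = 4*u**2 (X(u) = (2*u)*(2*u) = 4*u**2)
F(k) = 527 (F(k) = (4*8**2 + 232) + 39 = (4*64 + 232) + 39 = (256 + 232) + 39 = 488 + 39 = 527)
(636004/676697 + 415553) + F(538) = (636004/676697 + 415553) + 527 = 281204104445/676697 + 527 = 281560723764/676697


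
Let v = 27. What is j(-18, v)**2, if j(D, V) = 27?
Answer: 729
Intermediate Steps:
j(-18, v)**2 = 27**2 = 729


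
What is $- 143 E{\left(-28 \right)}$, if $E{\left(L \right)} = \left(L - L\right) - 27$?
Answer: $3861$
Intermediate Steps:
$E{\left(L \right)} = -27$ ($E{\left(L \right)} = 0 - 27 = -27$)
$- 143 E{\left(-28 \right)} = \left(-143\right) \left(-27\right) = 3861$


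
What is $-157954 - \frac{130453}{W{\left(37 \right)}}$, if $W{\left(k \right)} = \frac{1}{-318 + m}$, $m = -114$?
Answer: $56197742$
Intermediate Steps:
$W{\left(k \right)} = - \frac{1}{432}$ ($W{\left(k \right)} = \frac{1}{-318 - 114} = \frac{1}{-432} = - \frac{1}{432}$)
$-157954 - \frac{130453}{W{\left(37 \right)}} = -157954 - \frac{130453}{- \frac{1}{432}} = -157954 - 130453 \left(-432\right) = -157954 - -56355696 = -157954 + 56355696 = 56197742$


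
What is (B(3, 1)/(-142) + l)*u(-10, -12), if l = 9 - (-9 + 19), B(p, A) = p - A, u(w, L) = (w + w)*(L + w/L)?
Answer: -16080/71 ≈ -226.48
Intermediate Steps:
u(w, L) = 2*w*(L + w/L) (u(w, L) = (2*w)*(L + w/L) = 2*w*(L + w/L))
l = -1 (l = 9 - 1*10 = 9 - 10 = -1)
(B(3, 1)/(-142) + l)*u(-10, -12) = ((3 - 1*1)/(-142) - 1)*(2*(-10)*(-10 + (-12)²)/(-12)) = ((3 - 1)*(-1/142) - 1)*(2*(-10)*(-1/12)*(-10 + 144)) = (2*(-1/142) - 1)*(2*(-10)*(-1/12)*134) = (-1/71 - 1)*(670/3) = -72/71*670/3 = -16080/71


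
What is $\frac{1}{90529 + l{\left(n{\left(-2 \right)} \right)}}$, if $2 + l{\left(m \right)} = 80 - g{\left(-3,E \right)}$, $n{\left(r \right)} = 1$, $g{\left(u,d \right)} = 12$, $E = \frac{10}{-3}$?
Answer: $\frac{1}{90595} \approx 1.1038 \cdot 10^{-5}$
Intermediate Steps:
$E = - \frac{10}{3}$ ($E = 10 \left(- \frac{1}{3}\right) = - \frac{10}{3} \approx -3.3333$)
$l{\left(m \right)} = 66$ ($l{\left(m \right)} = -2 + \left(80 - 12\right) = -2 + 68 = 66$)
$\frac{1}{90529 + l{\left(n{\left(-2 \right)} \right)}} = \frac{1}{90529 + 66} = \frac{1}{90595}$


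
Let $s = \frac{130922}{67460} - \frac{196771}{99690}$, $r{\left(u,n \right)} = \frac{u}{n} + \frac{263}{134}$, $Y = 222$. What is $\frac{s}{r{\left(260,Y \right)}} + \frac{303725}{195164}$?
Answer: $\frac{788038286394640931}{509827728718259140} \approx 1.5457$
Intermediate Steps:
$r{\left(u,n \right)} = \frac{263}{134} + \frac{u}{n}$ ($r{\left(u,n \right)} = \frac{u}{n} + 263 \cdot \frac{1}{134} = \frac{u}{n} + \frac{263}{134} = \frac{263}{134} + \frac{u}{n}$)
$s = - \frac{5563937}{168127185}$ ($s = 130922 \cdot \frac{1}{67460} - \frac{196771}{99690} = \frac{65461}{33730} - \frac{196771}{99690} = - \frac{5563937}{168127185} \approx -0.033094$)
$\frac{s}{r{\left(260,Y \right)}} + \frac{303725}{195164} = - \frac{5563937}{168127185 \left(\frac{263}{134} + \frac{260}{222}\right)} + \frac{303725}{195164} = - \frac{5563937}{168127185 \left(\frac{263}{134} + 260 \cdot \frac{1}{222}\right)} + 303725 \cdot \frac{1}{195164} = - \frac{5563937}{168127185 \left(\frac{263}{134} + \frac{130}{111}\right)} + \frac{303725}{195164} = - \frac{5563937}{168127185 \cdot \frac{46613}{14874}} + \frac{303725}{195164} = \left(- \frac{5563937}{168127185}\right) \frac{14874}{46613} + \frac{303725}{195164} = - \frac{27585999646}{2612304158135} + \frac{303725}{195164} = \frac{788038286394640931}{509827728718259140}$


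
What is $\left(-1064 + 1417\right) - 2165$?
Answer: $-1812$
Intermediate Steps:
$\left(-1064 + 1417\right) - 2165 = 353 - 2165 = -1812$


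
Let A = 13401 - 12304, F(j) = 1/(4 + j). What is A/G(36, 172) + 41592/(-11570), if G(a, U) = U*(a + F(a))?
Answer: -1225121098/358455955 ≈ -3.4178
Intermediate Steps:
G(a, U) = U*(a + 1/(4 + a))
A = 1097
A/G(36, 172) + 41592/(-11570) = 1097/((172*(1 + 36*(4 + 36))/(4 + 36))) + 41592/(-11570) = 1097/((172*(1 + 36*40)/40)) + 41592*(-1/11570) = 1097/((172*(1/40)*(1 + 1440))) - 20796/5785 = 1097/((172*(1/40)*1441)) - 20796/5785 = 1097/(61963/10) - 20796/5785 = 1097*(10/61963) - 20796/5785 = 10970/61963 - 20796/5785 = -1225121098/358455955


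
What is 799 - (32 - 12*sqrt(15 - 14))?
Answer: 779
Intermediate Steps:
799 - (32 - 12*sqrt(15 - 14)) = 799 - (32 - 12*sqrt(1)) = 799 - (32 - 12*1) = 799 - (32 - 12) = 799 - 1*20 = 799 - 20 = 779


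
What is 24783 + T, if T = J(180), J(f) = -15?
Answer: 24768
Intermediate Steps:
T = -15
24783 + T = 24783 - 15 = 24768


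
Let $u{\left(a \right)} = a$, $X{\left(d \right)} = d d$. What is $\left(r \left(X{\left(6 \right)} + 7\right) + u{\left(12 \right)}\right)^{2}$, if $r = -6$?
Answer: $60516$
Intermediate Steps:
$X{\left(d \right)} = d^{2}$
$\left(r \left(X{\left(6 \right)} + 7\right) + u{\left(12 \right)}\right)^{2} = \left(- 6 \left(6^{2} + 7\right) + 12\right)^{2} = \left(- 6 \left(36 + 7\right) + 12\right)^{2} = \left(\left(-6\right) 43 + 12\right)^{2} = \left(-258 + 12\right)^{2} = \left(-246\right)^{2} = 60516$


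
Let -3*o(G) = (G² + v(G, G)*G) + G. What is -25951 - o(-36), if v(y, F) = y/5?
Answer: -127223/5 ≈ -25445.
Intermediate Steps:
v(y, F) = y/5 (v(y, F) = y*(⅕) = y/5)
o(G) = -2*G²/5 - G/3 (o(G) = -((G² + (G/5)*G) + G)/3 = -((G² + G²/5) + G)/3 = -(6*G²/5 + G)/3 = -(G + 6*G²/5)/3 = -2*G²/5 - G/3)
-25951 - o(-36) = -25951 - (-1)*(-36)*(5 + 6*(-36))/15 = -25951 - (-1)*(-36)*(5 - 216)/15 = -25951 - (-1)*(-36)*(-211)/15 = -25951 - 1*(-2532/5) = -25951 + 2532/5 = -127223/5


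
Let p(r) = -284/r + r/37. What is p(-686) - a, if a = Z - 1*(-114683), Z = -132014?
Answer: 219717677/12691 ≈ 17313.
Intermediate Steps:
p(r) = -284/r + r/37 (p(r) = -284/r + r*(1/37) = -284/r + r/37)
a = -17331 (a = -132014 - 1*(-114683) = -132014 + 114683 = -17331)
p(-686) - a = (-284/(-686) + (1/37)*(-686)) - 1*(-17331) = (-284*(-1/686) - 686/37) + 17331 = (142/343 - 686/37) + 17331 = -230044/12691 + 17331 = 219717677/12691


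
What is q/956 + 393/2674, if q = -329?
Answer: -252019/1278172 ≈ -0.19717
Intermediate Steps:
q/956 + 393/2674 = -329/956 + 393/2674 = -252019/1278172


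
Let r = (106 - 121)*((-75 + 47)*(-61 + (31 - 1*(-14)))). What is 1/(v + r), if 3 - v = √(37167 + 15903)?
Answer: -2239/15021673 + √53070/45065019 ≈ -0.00014394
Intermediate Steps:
v = 3 - √53070 (v = 3 - √(37167 + 15903) = 3 - √53070 ≈ -227.37)
r = -6720 (r = -(-420)*(-61 + (31 + 14)) = -(-420)*(-61 + 45) = -(-420)*(-16) = -15*448 = -6720)
1/(v + r) = 1/((3 - √53070) - 6720) = 1/(-6717 - √53070)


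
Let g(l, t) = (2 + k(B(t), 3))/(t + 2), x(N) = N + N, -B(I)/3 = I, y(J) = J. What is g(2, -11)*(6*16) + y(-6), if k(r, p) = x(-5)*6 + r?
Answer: 782/3 ≈ 260.67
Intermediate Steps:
B(I) = -3*I
x(N) = 2*N
k(r, p) = -60 + r (k(r, p) = (2*(-5))*6 + r = -10*6 + r = -60 + r)
g(l, t) = (-58 - 3*t)/(2 + t) (g(l, t) = (2 + (-60 - 3*t))/(t + 2) = (-58 - 3*t)/(2 + t))
g(2, -11)*(6*16) + y(-6) = ((-58 - 3*(-11))/(2 - 11))*(6*16) - 6 = ((-58 + 33)/(-9))*96 - 6 = -⅑*(-25)*96 - 6 = (25/9)*96 - 6 = 800/3 - 6 = 782/3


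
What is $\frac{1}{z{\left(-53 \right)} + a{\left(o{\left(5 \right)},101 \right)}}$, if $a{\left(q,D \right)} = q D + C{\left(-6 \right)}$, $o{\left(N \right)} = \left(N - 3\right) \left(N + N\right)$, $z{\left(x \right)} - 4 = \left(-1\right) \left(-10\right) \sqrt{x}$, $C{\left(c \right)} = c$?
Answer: $\frac{1009}{2038812} - \frac{5 i \sqrt{53}}{2038812} \approx 0.0004949 - 1.7854 \cdot 10^{-5} i$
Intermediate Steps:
$z{\left(x \right)} = 4 + 10 \sqrt{x}$ ($z{\left(x \right)} = 4 + \left(-1\right) \left(-10\right) \sqrt{x} = 4 + 10 \sqrt{x}$)
$o{\left(N \right)} = 2 N \left(-3 + N\right)$ ($o{\left(N \right)} = \left(-3 + N\right) 2 N = 2 N \left(-3 + N\right)$)
$a{\left(q,D \right)} = -6 + D q$ ($a{\left(q,D \right)} = q D - 6 = D q - 6 = -6 + D q$)
$\frac{1}{z{\left(-53 \right)} + a{\left(o{\left(5 \right)},101 \right)}} = \frac{1}{\left(4 + 10 \sqrt{-53}\right) - \left(6 - 101 \cdot 2 \cdot 5 \left(-3 + 5\right)\right)} = \frac{1}{\left(4 + 10 i \sqrt{53}\right) - \left(6 - 101 \cdot 2 \cdot 5 \cdot 2\right)} = \frac{1}{\left(4 + 10 i \sqrt{53}\right) + \left(-6 + 101 \cdot 20\right)} = \frac{1}{\left(4 + 10 i \sqrt{53}\right) + \left(-6 + 2020\right)} = \frac{1}{\left(4 + 10 i \sqrt{53}\right) + 2014} = \frac{1}{2018 + 10 i \sqrt{53}}$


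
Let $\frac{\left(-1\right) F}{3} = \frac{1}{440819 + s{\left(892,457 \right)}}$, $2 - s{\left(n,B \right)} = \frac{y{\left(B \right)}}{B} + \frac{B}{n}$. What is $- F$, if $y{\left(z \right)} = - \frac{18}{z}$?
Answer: $\frac{186293308}{27373968965977} \approx 6.8055 \cdot 10^{-6}$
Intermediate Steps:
$s{\left(n,B \right)} = 2 + \frac{18}{B^{2}} - \frac{B}{n}$ ($s{\left(n,B \right)} = 2 - \left(\frac{\left(-18\right) \frac{1}{B}}{B} + \frac{B}{n}\right) = 2 - \left(- \frac{18}{B^{2}} + \frac{B}{n}\right) = 2 + \frac{18}{B^{2}} - \frac{B}{n}$)
$F = - \frac{186293308}{27373968965977}$ ($F = - \frac{3}{440819 + \left(2 + \frac{18}{208849} - \frac{457}{892}\right)} = - \frac{3}{440819 + \frac{277158679}{186293308}} = - \frac{3}{\frac{82121906897931}{186293308}} = \left(-3\right) \frac{186293308}{82121906897931} = - \frac{186293308}{27373968965977} \approx -6.8055 \cdot 10^{-6}$)
$- F = \left(-1\right) \left(- \frac{186293308}{27373968965977}\right) = \frac{186293308}{27373968965977}$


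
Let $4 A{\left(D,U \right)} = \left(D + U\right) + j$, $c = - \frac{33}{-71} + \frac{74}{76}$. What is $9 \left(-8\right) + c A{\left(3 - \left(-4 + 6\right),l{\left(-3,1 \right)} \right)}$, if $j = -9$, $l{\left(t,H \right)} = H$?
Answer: $- \frac{804191}{10792} \approx -74.517$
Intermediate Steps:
$c = \frac{3881}{2698}$ ($c = \left(-33\right) \left(- \frac{1}{71}\right) + 74 \cdot \frac{1}{76} = \frac{33}{71} + \frac{37}{38} = \frac{3881}{2698} \approx 1.4385$)
$A{\left(D,U \right)} = - \frac{9}{4} + \frac{D}{4} + \frac{U}{4}$ ($A{\left(D,U \right)} = \frac{\left(D + U\right) - 9}{4} = \frac{-9 + D + U}{4} = - \frac{9}{4} + \frac{D}{4} + \frac{U}{4}$)
$9 \left(-8\right) + c A{\left(3 - \left(-4 + 6\right),l{\left(-3,1 \right)} \right)} = 9 \left(-8\right) + \frac{3881 \left(- \frac{9}{4} + \frac{3 - \left(-4 + 6\right)}{4} + \frac{1}{4} \cdot 1\right)}{2698} = -72 + \frac{3881 \left(- \frac{9}{4} + \frac{3 - 2}{4} + \frac{1}{4}\right)}{2698} = -72 + \frac{3881 \left(- \frac{9}{4} + \frac{1}{4} \cdot 1 + \frac{1}{4}\right)}{2698} = -72 + \frac{3881 \left(- \frac{9}{4} + \frac{1}{4} + \frac{1}{4}\right)}{2698} = -72 + \frac{3881}{2698} \left(- \frac{7}{4}\right) = -72 - \frac{27167}{10792} = - \frac{804191}{10792}$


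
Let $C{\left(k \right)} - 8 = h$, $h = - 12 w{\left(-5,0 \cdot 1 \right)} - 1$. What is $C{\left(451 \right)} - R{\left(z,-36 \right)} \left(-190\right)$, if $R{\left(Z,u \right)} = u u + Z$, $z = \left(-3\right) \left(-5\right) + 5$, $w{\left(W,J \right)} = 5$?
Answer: $249987$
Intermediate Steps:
$z = 20$ ($z = 15 + 5 = 20$)
$R{\left(Z,u \right)} = Z + u^{2}$ ($R{\left(Z,u \right)} = u^{2} + Z = Z + u^{2}$)
$h = -61$ ($h = \left(-12\right) 5 - 1 = -60 - 1 = -61$)
$C{\left(k \right)} = -53$ ($C{\left(k \right)} = 8 - 61 = -53$)
$C{\left(451 \right)} - R{\left(z,-36 \right)} \left(-190\right) = -53 - \left(20 + \left(-36\right)^{2}\right) \left(-190\right) = -53 - \left(20 + 1296\right) \left(-190\right) = -53 - 1316 \left(-190\right) = -53 - -250040 = -53 + 250040 = 249987$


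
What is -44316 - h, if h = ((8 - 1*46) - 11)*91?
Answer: -39857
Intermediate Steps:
h = -4459 (h = ((8 - 46) - 11)*91 = (-38 - 11)*91 = -49*91 = -4459)
-44316 - h = -44316 - 1*(-4459) = -44316 + 4459 = -39857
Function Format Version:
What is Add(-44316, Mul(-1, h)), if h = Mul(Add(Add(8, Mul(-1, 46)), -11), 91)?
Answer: -39857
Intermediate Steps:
h = -4459 (h = Mul(Add(Add(8, -46), -11), 91) = Mul(Add(-38, -11), 91) = Mul(-49, 91) = -4459)
Add(-44316, Mul(-1, h)) = Add(-44316, Mul(-1, -4459)) = Add(-44316, 4459) = -39857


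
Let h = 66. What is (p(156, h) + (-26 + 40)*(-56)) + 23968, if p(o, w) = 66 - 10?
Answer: 23240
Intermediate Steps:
p(o, w) = 56
(p(156, h) + (-26 + 40)*(-56)) + 23968 = (56 + (-26 + 40)*(-56)) + 23968 = (56 + 14*(-56)) + 23968 = (56 - 784) + 23968 = -728 + 23968 = 23240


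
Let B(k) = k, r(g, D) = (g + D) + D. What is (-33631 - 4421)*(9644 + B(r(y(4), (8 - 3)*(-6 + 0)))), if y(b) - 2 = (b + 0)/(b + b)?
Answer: -364785498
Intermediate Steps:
y(b) = 5/2 (y(b) = 2 + (b + 0)/(b + b) = 2 + b/((2*b)) = 2 + b*(1/(2*b)) = 2 + ½ = 5/2)
r(g, D) = g + 2*D (r(g, D) = (D + g) + D = g + 2*D)
(-33631 - 4421)*(9644 + B(r(y(4), (8 - 3)*(-6 + 0)))) = (-33631 - 4421)*(9644 + (5/2 + 2*((8 - 3)*(-6 + 0)))) = -38052*(9644 + (5/2 + 2*(5*(-6)))) = -38052*(9644 + (5/2 + 2*(-30))) = -38052*(9644 + (5/2 - 60)) = -38052*(9644 - 115/2) = -38052*19173/2 = -364785498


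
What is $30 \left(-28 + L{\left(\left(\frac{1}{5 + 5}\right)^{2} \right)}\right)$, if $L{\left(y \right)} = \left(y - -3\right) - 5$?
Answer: $- \frac{8997}{10} \approx -899.7$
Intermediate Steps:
$L{\left(y \right)} = -2 + y$ ($L{\left(y \right)} = \left(y + 3\right) - 5 = \left(3 + y\right) - 5 = -2 + y$)
$30 \left(-28 + L{\left(\left(\frac{1}{5 + 5}\right)^{2} \right)}\right) = 30 \left(-28 - \left(2 - \left(\frac{1}{5 + 5}\right)^{2}\right)\right) = 30 \left(-28 - \left(2 - \left(\frac{1}{10}\right)^{2}\right)\right) = 30 \left(-28 + \left(-2 + \frac{1}{100}\right)\right) = 30 \left(-28 - \frac{199}{100}\right) = 30 \left(- \frac{2999}{100}\right) = - \frac{8997}{10}$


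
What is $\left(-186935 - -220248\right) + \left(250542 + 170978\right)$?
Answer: $454833$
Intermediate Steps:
$\left(-186935 - -220248\right) + \left(250542 + 170978\right) = \left(-186935 + 220248\right) + 421520 = 33313 + 421520 = 454833$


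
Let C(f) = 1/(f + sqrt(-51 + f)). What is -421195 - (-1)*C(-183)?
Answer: -4734653056/11241 - I*sqrt(26)/11241 ≈ -4.212e+5 - 0.00045361*I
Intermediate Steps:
-421195 - (-1)*C(-183) = -421195 - (-1)/(-183 + sqrt(-51 - 183)) = -421195 - (-1)/(-183 + sqrt(-234)) = -421195 - (-1)/(-183 + 3*I*sqrt(26)) = -421195 + 1/(-183 + 3*I*sqrt(26))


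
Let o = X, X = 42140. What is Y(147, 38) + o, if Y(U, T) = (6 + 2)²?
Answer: 42204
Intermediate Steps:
Y(U, T) = 64 (Y(U, T) = 8² = 64)
o = 42140
Y(147, 38) + o = 64 + 42140 = 42204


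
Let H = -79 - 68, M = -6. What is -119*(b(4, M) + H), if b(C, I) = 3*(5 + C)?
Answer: 14280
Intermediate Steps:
b(C, I) = 15 + 3*C
H = -147
-119*(b(4, M) + H) = -119*((15 + 3*4) - 147) = -119*((15 + 12) - 147) = -119*(27 - 147) = -119*(-120) = 14280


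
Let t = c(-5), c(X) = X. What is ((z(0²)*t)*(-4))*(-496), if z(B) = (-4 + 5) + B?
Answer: -9920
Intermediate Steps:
t = -5
z(B) = 1 + B
((z(0²)*t)*(-4))*(-496) = (((1 + 0²)*(-5))*(-4))*(-496) = (((1 + 0)*(-5))*(-4))*(-496) = ((1*(-5))*(-4))*(-496) = -5*(-4)*(-496) = 20*(-496) = -9920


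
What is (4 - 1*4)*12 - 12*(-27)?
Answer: 324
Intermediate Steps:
(4 - 1*4)*12 - 12*(-27) = (4 - 4)*12 + 324 = 0*12 + 324 = 0 + 324 = 324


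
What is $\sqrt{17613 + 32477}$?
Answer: $\sqrt{50090} \approx 223.81$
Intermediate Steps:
$\sqrt{17613 + 32477} = \sqrt{50090}$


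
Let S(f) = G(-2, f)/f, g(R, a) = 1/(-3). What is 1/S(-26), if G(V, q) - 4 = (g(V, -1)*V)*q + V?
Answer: 39/23 ≈ 1.6957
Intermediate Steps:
g(R, a) = -⅓
G(V, q) = 4 + V - V*q/3 (G(V, q) = 4 + ((-V/3)*q + V) = 4 + (-V*q/3 + V) = 4 + (V - V*q/3) = 4 + V - V*q/3)
S(f) = (2 + 2*f/3)/f (S(f) = (4 - 2 - ⅓*(-2)*f)/f = (4 - 2 + 2*f/3)/f = (2 + 2*f/3)/f)
1/S(-26) = 1/(⅔ + 2/(-26)) = 1/(⅔ + 2*(-1/26)) = 1/(⅔ - 1/13) = 1/(23/39) = 39/23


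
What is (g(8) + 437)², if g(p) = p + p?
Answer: 205209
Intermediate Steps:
g(p) = 2*p
(g(8) + 437)² = (2*8 + 437)² = (16 + 437)² = 453² = 205209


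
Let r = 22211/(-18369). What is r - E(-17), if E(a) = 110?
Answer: -2042801/18369 ≈ -111.21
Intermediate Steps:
r = -22211/18369 (r = 22211*(-1/18369) = -22211/18369 ≈ -1.2092)
r - E(-17) = -22211/18369 - 1*110 = -22211/18369 - 110 = -2042801/18369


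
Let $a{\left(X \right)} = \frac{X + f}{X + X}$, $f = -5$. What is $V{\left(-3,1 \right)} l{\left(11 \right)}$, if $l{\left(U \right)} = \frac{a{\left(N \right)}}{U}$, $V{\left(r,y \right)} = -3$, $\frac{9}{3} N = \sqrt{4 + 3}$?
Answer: $- \frac{3}{22} + \frac{45 \sqrt{7}}{154} \approx 0.63675$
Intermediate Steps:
$N = \frac{\sqrt{7}}{3}$ ($N = \frac{\sqrt{4 + 3}}{3} = \frac{\sqrt{7}}{3} \approx 0.88192$)
$a{\left(X \right)} = \frac{-5 + X}{2 X}$ ($a{\left(X \right)} = \frac{X - 5}{X + X} = \frac{-5 + X}{2 X}$)
$l{\left(U \right)} = \frac{3 \sqrt{7} \left(-5 + \frac{\sqrt{7}}{3}\right)}{14 U}$ ($l{\left(U \right)} = \frac{\frac{1}{2} \frac{1}{\frac{1}{3} \sqrt{7}} \left(-5 + \frac{\sqrt{7}}{3}\right)}{U} = \frac{\frac{1}{2} \frac{3 \sqrt{7}}{7} \left(-5 + \frac{\sqrt{7}}{3}\right)}{U} = \frac{\frac{3}{14} \sqrt{7} \left(-5 + \frac{\sqrt{7}}{3}\right)}{U} = \frac{3 \sqrt{7} \left(-5 + \frac{\sqrt{7}}{3}\right)}{14 U}$)
$V{\left(-3,1 \right)} l{\left(11 \right)} = - 3 \frac{7 - 15 \sqrt{7}}{14 \cdot 11} = - 3 \cdot \frac{1}{14} \cdot \frac{1}{11} \left(7 - 15 \sqrt{7}\right) = - 3 \left(\frac{1}{22} - \frac{15 \sqrt{7}}{154}\right) = - \frac{3}{22} + \frac{45 \sqrt{7}}{154}$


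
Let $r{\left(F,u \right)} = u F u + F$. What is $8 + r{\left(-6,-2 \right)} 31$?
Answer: $-922$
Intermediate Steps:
$r{\left(F,u \right)} = F + F u^{2}$ ($r{\left(F,u \right)} = F u u + F = F u^{2} + F = F + F u^{2}$)
$8 + r{\left(-6,-2 \right)} 31 = 8 + - 6 \left(1 + \left(-2\right)^{2}\right) 31 = 8 + - 6 \left(1 + 4\right) 31 = 8 + \left(-6\right) 5 \cdot 31 = 8 - 930 = -922$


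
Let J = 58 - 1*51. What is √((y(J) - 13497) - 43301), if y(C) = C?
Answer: 7*I*√1159 ≈ 238.31*I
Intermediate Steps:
J = 7 (J = 58 - 51 = 7)
√((y(J) - 13497) - 43301) = √((7 - 13497) - 43301) = √(-13490 - 43301) = √(-56791) = 7*I*√1159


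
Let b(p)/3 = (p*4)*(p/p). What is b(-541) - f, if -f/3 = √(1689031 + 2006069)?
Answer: -6492 + 30*√36951 ≈ -725.21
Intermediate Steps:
f = -30*√36951 (f = -3*√(1689031 + 2006069) = -30*√36951 ≈ -5766.8)
b(p) = 12*p (b(p) = 3*((p*4)*(p/p)) = 3*((4*p)*1) = 3*(4*p) = 12*p)
b(-541) - f = 12*(-541) - (-30)*√36951 = -6492 + 30*√36951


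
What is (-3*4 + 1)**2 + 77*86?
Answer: 6743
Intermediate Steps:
(-3*4 + 1)**2 + 77*86 = (-12 + 1)**2 + 6622 = (-11)**2 + 6622 = 121 + 6622 = 6743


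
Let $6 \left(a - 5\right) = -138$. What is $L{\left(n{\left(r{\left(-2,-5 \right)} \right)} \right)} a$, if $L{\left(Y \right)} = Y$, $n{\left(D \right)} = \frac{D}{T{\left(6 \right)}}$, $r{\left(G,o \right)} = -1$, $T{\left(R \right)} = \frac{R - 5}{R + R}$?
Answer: $216$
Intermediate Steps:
$T{\left(R \right)} = \frac{-5 + R}{2 R}$
$n{\left(D \right)} = 12 D$ ($n{\left(D \right)} = \frac{D}{\frac{1}{2} \cdot \frac{1}{6} \left(-5 + 6\right)} = \frac{D}{\frac{1}{2} \cdot \frac{1}{6} \cdot 1} = D \frac{1}{\frac{1}{12}} = D 12 = 12 D$)
$a = -18$ ($a = 5 + \frac{1}{6} \left(-138\right) = 5 - 23 = -18$)
$L{\left(n{\left(r{\left(-2,-5 \right)} \right)} \right)} a = 12 \left(-1\right) \left(-18\right) = \left(-12\right) \left(-18\right) = 216$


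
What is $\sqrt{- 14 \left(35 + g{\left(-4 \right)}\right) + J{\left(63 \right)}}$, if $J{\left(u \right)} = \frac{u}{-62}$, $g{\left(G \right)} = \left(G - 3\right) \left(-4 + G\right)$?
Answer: $\frac{i \sqrt{4901162}}{62} \approx 35.707 i$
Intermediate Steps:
$g{\left(G \right)} = \left(-4 + G\right) \left(-3 + G\right)$ ($g{\left(G \right)} = \left(-3 + G\right) \left(-4 + G\right) = \left(-4 + G\right) \left(-3 + G\right)$)
$J{\left(u \right)} = - \frac{u}{62}$ ($J{\left(u \right)} = u \left(- \frac{1}{62}\right) = - \frac{u}{62}$)
$\sqrt{- 14 \left(35 + g{\left(-4 \right)}\right) + J{\left(63 \right)}} = \sqrt{- 14 \left(35 + \left(12 + \left(-4\right)^{2} - -28\right)\right) - \frac{63}{62}} = \sqrt{- 14 \left(35 + \left(12 + 16 + 28\right)\right) - \frac{63}{62}} = \sqrt{- 14 \left(35 + 56\right) - \frac{63}{62}} = \sqrt{\left(-14\right) 91 - \frac{63}{62}} = \sqrt{-1274 - \frac{63}{62}} = \sqrt{- \frac{79051}{62}} = \frac{i \sqrt{4901162}}{62}$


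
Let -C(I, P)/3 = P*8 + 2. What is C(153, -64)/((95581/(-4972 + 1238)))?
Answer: -5713020/95581 ≈ -59.771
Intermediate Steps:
C(I, P) = -6 - 24*P (C(I, P) = -3*(P*8 + 2) = -3*(8*P + 2) = -3*(2 + 8*P) = -6 - 24*P)
C(153, -64)/((95581/(-4972 + 1238))) = (-6 - 24*(-64))/((95581/(-4972 + 1238))) = (-6 + 1536)/((95581/(-3734))) = 1530/((95581*(-1/3734))) = 1530/(-95581/3734) = 1530*(-3734/95581) = -5713020/95581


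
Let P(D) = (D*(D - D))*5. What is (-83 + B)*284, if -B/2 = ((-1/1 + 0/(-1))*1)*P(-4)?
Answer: -23572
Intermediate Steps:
P(D) = 0 (P(D) = (D*0)*5 = 0*5 = 0)
B = 0 (B = -2*(-1/1 + 0/(-1))*1*0 = -2*(-1*1 + 0*(-1))*1*0 = -2*(-1 + 0)*1*0 = -2*(-1*1)*0 = -(-2)*0 = -2*0 = 0)
(-83 + B)*284 = (-83 + 0)*284 = -83*284 = -23572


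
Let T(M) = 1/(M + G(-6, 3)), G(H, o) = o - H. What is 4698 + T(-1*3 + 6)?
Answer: 56377/12 ≈ 4698.1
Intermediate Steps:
T(M) = 1/(9 + M) (T(M) = 1/(M + (3 - 1*(-6))) = 1/(M + (3 + 6)) = 1/(M + 9) = 1/(9 + M))
4698 + T(-1*3 + 6) = 4698 + 1/(9 + (-1*3 + 6)) = 4698 + 1/(9 + (-3 + 6)) = 4698 + 1/(9 + 3) = 4698 + 1/12 = 56377/12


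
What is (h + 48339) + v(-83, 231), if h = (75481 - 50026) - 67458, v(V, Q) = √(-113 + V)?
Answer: 6336 + 14*I ≈ 6336.0 + 14.0*I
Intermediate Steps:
h = -42003 (h = 25455 - 67458 = -42003)
(h + 48339) + v(-83, 231) = (-42003 + 48339) + √(-113 - 83) = 6336 + √(-196) = 6336 + 14*I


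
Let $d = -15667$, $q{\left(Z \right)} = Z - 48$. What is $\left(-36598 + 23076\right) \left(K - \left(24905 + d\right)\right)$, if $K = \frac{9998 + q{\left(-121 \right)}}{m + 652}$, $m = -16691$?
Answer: $\frac{2003664416942}{16039} \approx 1.2492 \cdot 10^{8}$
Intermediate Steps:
$q{\left(Z \right)} = -48 + Z$
$K = - \frac{9829}{16039}$ ($K = \frac{9998 - 169}{-16691 + 652} = \frac{9998 - 169}{-16039} = 9829 \left(- \frac{1}{16039}\right) = - \frac{9829}{16039} \approx -0.61282$)
$\left(-36598 + 23076\right) \left(K - \left(24905 + d\right)\right) = \left(-36598 + 23076\right) \left(- \frac{9829}{16039} - 9238\right) = - 13522 \left(- \frac{9829}{16039} + \left(-24905 + 15667\right)\right) = - 13522 \left(- \frac{9829}{16039} - 9238\right) = \left(-13522\right) \left(- \frac{148178111}{16039}\right) = \frac{2003664416942}{16039}$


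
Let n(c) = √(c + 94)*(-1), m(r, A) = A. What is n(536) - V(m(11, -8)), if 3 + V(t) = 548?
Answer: -545 - 3*√70 ≈ -570.10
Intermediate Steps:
V(t) = 545 (V(t) = -3 + 548 = 545)
n(c) = -√(94 + c) (n(c) = √(94 + c)*(-1) = -√(94 + c))
n(536) - V(m(11, -8)) = -√(94 + 536) - 1*545 = -√630 - 545 = -3*√70 - 545 = -545 - 3*√70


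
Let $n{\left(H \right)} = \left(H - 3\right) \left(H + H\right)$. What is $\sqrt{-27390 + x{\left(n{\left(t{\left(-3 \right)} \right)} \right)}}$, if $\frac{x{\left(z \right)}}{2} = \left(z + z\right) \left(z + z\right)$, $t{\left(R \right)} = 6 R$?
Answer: $\sqrt{4544898} \approx 2131.9$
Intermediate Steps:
$n{\left(H \right)} = 2 H \left(-3 + H\right)$ ($n{\left(H \right)} = \left(-3 + H\right) 2 H = 2 H \left(-3 + H\right)$)
$x{\left(z \right)} = 8 z^{2}$ ($x{\left(z \right)} = 2 \left(z + z\right) \left(z + z\right) = 2 \cdot 2 z 2 z = 2 \cdot 4 z^{2} = 8 z^{2}$)
$\sqrt{-27390 + x{\left(n{\left(t{\left(-3 \right)} \right)} \right)}} = \sqrt{-27390 + 8 \left(2 \cdot 6 \left(-3\right) \left(-3 + 6 \left(-3\right)\right)\right)^{2}} = \sqrt{-27390 + 8 \left(2 \left(-18\right) \left(-3 - 18\right)\right)^{2}} = \sqrt{-27390 + 8 \left(2 \left(-18\right) \left(-21\right)\right)^{2}} = \sqrt{-27390 + 8 \cdot 756^{2}} = \sqrt{-27390 + 8 \cdot 571536} = \sqrt{-27390 + 4572288} = \sqrt{4544898}$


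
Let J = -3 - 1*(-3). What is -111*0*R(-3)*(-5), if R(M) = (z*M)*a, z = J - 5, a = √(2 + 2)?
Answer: 0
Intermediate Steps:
J = 0 (J = -3 + 3 = 0)
a = 2 (a = √4 = 2)
z = -5 (z = 0 - 5 = -5)
R(M) = -10*M (R(M) = -5*M*2 = -10*M)
-111*0*R(-3)*(-5) = -111*0*(-10*(-3))*(-5) = -111*0*30*(-5) = -0*(-5) = -111*0 = 0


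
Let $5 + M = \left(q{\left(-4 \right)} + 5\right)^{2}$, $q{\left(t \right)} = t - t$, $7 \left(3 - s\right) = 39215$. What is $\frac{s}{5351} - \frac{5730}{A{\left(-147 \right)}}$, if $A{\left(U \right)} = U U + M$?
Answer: $- \frac{1062355636}{810157453} \approx -1.3113$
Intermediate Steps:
$s = - \frac{39194}{7}$ ($s = 3 - \frac{39215}{7} = - \frac{39194}{7} \approx -5599.1$)
$q{\left(t \right)} = 0$
$M = 20$ ($M = -5 + \left(0 + 5\right)^{2} = -5 + 5^{2} = -5 + 25 = 20$)
$A{\left(U \right)} = 20 + U^{2}$ ($A{\left(U \right)} = U U + 20 = U^{2} + 20 = 20 + U^{2}$)
$\frac{s}{5351} - \frac{5730}{A{\left(-147 \right)}} = - \frac{39194}{7 \cdot 5351} - \frac{5730}{20 + \left(-147\right)^{2}} = \left(- \frac{39194}{7}\right) \frac{1}{5351} - \frac{5730}{20 + 21609} = - \frac{39194}{37457} - \frac{5730}{21629} = - \frac{1062355636}{810157453}$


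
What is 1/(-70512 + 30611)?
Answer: -1/39901 ≈ -2.5062e-5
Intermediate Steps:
1/(-70512 + 30611) = 1/(-39901) = -1/39901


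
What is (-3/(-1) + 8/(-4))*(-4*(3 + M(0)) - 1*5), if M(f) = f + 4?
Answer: -33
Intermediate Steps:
M(f) = 4 + f
(-3/(-1) + 8/(-4))*(-4*(3 + M(0)) - 1*5) = (-3/(-1) + 8/(-4))*(-4*(3 + (4 + 0)) - 1*5) = (-3*(-1) + 8*(-¼))*(-4*(3 + 4) - 5) = (3 - 2)*(-4*7 - 5) = 1*(-28 - 5) = 1*(-33) = -33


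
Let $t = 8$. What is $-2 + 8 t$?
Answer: $62$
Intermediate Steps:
$-2 + 8 t = -2 + 8 \cdot 8 = -2 + 64 = 62$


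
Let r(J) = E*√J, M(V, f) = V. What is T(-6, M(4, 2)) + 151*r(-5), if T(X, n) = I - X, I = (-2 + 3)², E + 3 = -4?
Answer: 7 - 1057*I*√5 ≈ 7.0 - 2363.5*I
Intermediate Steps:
E = -7 (E = -3 - 4 = -7)
I = 1 (I = 1² = 1)
r(J) = -7*√J
T(X, n) = 1 - X
T(-6, M(4, 2)) + 151*r(-5) = (1 - 1*(-6)) + 151*(-7*I*√5) = (1 + 6) + 151*(-7*I*√5) = 7 + 151*(-7*I*√5) = 7 - 1057*I*√5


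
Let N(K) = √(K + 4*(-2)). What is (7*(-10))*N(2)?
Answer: -70*I*√6 ≈ -171.46*I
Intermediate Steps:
N(K) = √(-8 + K) (N(K) = √(K - 8) = √(-8 + K))
(7*(-10))*N(2) = (7*(-10))*√(-8 + 2) = -70*I*√6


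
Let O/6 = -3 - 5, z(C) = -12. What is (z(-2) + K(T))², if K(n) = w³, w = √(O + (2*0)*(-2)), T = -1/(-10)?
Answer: -110448 + 4608*I*√3 ≈ -1.1045e+5 + 7981.3*I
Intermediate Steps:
T = ⅒ (T = -1*(-⅒) = ⅒ ≈ 0.10000)
O = -48 (O = 6*(-3 - 5) = 6*(-8) = -48)
w = 4*I*√3 (w = √(-48 + (2*0)*(-2)) = √(-48 + 0*(-2)) = √(-48 + 0) = √(-48) = 4*I*√3 ≈ 6.9282*I)
K(n) = -192*I*√3 (K(n) = (4*I*√3)³ = -192*I*√3)
(z(-2) + K(T))² = (-12 - 192*I*√3)²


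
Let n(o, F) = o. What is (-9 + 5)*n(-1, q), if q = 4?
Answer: 4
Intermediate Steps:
(-9 + 5)*n(-1, q) = (-9 + 5)*(-1) = -4*(-1) = 4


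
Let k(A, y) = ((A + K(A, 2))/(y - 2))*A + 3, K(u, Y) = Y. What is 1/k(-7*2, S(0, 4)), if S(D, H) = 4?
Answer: 1/87 ≈ 0.011494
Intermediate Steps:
k(A, y) = 3 + A*(2 + A)/(-2 + y) (k(A, y) = ((A + 2)/(y - 2))*A + 3 = ((2 + A)/(-2 + y))*A + 3 = A*(2 + A)/(-2 + y) + 3 = 3 + A*(2 + A)/(-2 + y))
1/k(-7*2, S(0, 4)) = 1/((-6 + (-7*2)² + 2*(-7*2) + 3*4)/(-2 + 4)) = 1/((-6 + (-14)² + 2*(-14) + 12)/2) = 1/((-6 + 196 - 28 + 12)/2) = 1/((½)*174) = 1/87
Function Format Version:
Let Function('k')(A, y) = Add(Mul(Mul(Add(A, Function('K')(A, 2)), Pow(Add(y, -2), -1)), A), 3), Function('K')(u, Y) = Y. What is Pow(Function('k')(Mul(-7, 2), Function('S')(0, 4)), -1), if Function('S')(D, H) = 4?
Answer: Rational(1, 87) ≈ 0.011494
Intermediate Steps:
Function('k')(A, y) = Add(3, Mul(A, Pow(Add(-2, y), -1), Add(2, A))) (Function('k')(A, y) = Add(Mul(Mul(Add(A, 2), Pow(Add(y, -2), -1)), A), 3) = Add(Mul(Mul(Add(2, A), Pow(Add(-2, y), -1)), A), 3) = Add(Mul(Mul(Pow(Add(-2, y), -1), Add(2, A)), A), 3) = Add(Mul(A, Pow(Add(-2, y), -1), Add(2, A)), 3) = Add(3, Mul(A, Pow(Add(-2, y), -1), Add(2, A))))
Pow(Function('k')(Mul(-7, 2), Function('S')(0, 4)), -1) = Pow(Mul(Pow(Add(-2, 4), -1), Add(-6, Pow(Mul(-7, 2), 2), Mul(2, Mul(-7, 2)), Mul(3, 4))), -1) = Pow(Mul(Pow(2, -1), Add(-6, Pow(-14, 2), Mul(2, -14), 12)), -1) = Pow(Mul(Rational(1, 2), Add(-6, 196, -28, 12)), -1) = Pow(Mul(Rational(1, 2), 174), -1) = Pow(87, -1) = Rational(1, 87)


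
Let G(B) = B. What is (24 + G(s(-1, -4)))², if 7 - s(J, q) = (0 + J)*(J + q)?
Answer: 676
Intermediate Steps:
s(J, q) = 7 - J*(J + q) (s(J, q) = 7 - (0 + J)*(J + q) = 7 - J*(J + q))
(24 + G(s(-1, -4)))² = (24 + (7 - 1*(-1)² - 1*(-1)*(-4)))² = (24 + (7 - 1*1 - 4))² = (24 + (7 - 1 - 4))² = (24 + 2)² = 26² = 676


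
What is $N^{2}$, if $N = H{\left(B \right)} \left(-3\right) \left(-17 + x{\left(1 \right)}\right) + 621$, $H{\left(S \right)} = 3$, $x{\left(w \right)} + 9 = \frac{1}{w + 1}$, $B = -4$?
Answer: $\frac{2893401}{4} \approx 7.2335 \cdot 10^{5}$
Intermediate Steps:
$x{\left(w \right)} = -9 + \frac{1}{1 + w}$ ($x{\left(w \right)} = -9 + \frac{1}{w + 1} = -9 + \frac{1}{1 + w}$)
$N = \frac{1701}{2}$ ($N = 3 \left(-3\right) \left(-17 + \frac{-8 - 9}{1 + 1}\right) + 621 = - 9 \left(-17 + \frac{-8 - 9}{2}\right) + 621 = - 9 \left(-17 + \frac{1}{2} \left(-17\right)\right) + 621 = - 9 \left(-17 - \frac{17}{2}\right) + 621 = \left(-9\right) \left(- \frac{51}{2}\right) + 621 = \frac{459}{2} + 621 = \frac{1701}{2} \approx 850.5$)
$N^{2} = \left(\frac{1701}{2}\right)^{2} = \frac{2893401}{4}$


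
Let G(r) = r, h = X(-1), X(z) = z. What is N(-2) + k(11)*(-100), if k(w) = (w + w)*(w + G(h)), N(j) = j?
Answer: -22002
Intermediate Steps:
h = -1
k(w) = 2*w*(-1 + w) (k(w) = (w + w)*(w - 1) = (2*w)*(-1 + w) = 2*w*(-1 + w))
N(-2) + k(11)*(-100) = -2 + (2*11*(-1 + 11))*(-100) = -2 + (2*11*10)*(-100) = -2 + 220*(-100) = -2 - 22000 = -22002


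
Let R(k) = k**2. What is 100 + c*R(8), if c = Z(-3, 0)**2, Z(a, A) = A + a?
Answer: 676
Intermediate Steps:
c = 9 (c = (0 - 3)**2 = (-3)**2 = 9)
100 + c*R(8) = 100 + 9*8**2 = 100 + 9*64 = 100 + 576 = 676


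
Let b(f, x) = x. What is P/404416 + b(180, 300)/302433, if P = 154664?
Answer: 1954034263/5096197672 ≈ 0.38343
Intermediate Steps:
P/404416 + b(180, 300)/302433 = 154664/404416 + 300/302433 = 154664*(1/404416) + 300*(1/302433) = 19333/50552 + 100/100811 = 1954034263/5096197672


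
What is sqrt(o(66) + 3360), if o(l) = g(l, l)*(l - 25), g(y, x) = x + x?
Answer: 2*sqrt(2193) ≈ 93.659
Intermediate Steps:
g(y, x) = 2*x
o(l) = 2*l*(-25 + l) (o(l) = (2*l)*(l - 25) = (2*l)*(-25 + l) = 2*l*(-25 + l))
sqrt(o(66) + 3360) = sqrt(2*66*(-25 + 66) + 3360) = sqrt(2*66*41 + 3360) = sqrt(5412 + 3360) = sqrt(8772) = 2*sqrt(2193)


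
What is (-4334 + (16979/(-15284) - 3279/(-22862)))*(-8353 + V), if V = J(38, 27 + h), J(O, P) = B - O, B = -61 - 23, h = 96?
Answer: 6418695950675325/174711404 ≈ 3.6739e+7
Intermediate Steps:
B = -84
J(O, P) = -84 - O
V = -122 (V = -84 - 1*38 = -84 - 38 = -122)
(-4334 + (16979/(-15284) - 3279/(-22862)))*(-8353 + V) = (-4334 + (16979/(-15284) - 3279/(-22862)))*(-8353 - 122) = (-4334 + (16979*(-1/15284) - 3279*(-1/22862)))*(-8475) = (-4334 + (-16979/15284 + 3279/22862))*(-8475) = (-4334 - 169028831/174711404)*(-8475) = -757368253767/174711404*(-8475) = 6418695950675325/174711404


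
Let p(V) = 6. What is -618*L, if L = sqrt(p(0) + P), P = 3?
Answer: -1854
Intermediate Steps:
L = 3 (L = sqrt(6 + 3) = sqrt(9) = 3)
-618*L = -618*3 = -1854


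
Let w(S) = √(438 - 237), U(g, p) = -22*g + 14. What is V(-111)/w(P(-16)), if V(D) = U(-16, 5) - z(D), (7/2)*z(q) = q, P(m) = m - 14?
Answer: 928*√201/469 ≈ 28.053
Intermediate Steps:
P(m) = -14 + m
z(q) = 2*q/7
U(g, p) = 14 - 22*g
w(S) = √201
V(D) = 366 - 2*D/7 (V(D) = (14 - 22*(-16)) - 2*D/7 = (14 + 352) - 2*D/7 = 366 - 2*D/7)
V(-111)/w(P(-16)) = (366 - 2/7*(-111))/(√201) = (366 + 222/7)*(√201/201) = 2784*(√201/201)/7 = 928*√201/469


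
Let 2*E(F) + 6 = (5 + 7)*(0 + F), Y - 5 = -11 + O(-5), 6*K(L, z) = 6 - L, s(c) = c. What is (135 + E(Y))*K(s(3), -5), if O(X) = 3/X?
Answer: 231/5 ≈ 46.200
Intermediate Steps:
K(L, z) = 1 - L/6 (K(L, z) = (6 - L)/6 = 1 - L/6)
Y = -33/5 (Y = 5 + (-11 + 3/(-5)) = 5 + (-11 + 3*(-1/5)) = 5 + (-11 - 3/5) = 5 - 58/5 = -33/5 ≈ -6.6000)
E(F) = -3 + 6*F (E(F) = -3 + ((5 + 7)*(0 + F))/2 = -3 + (12*F)/2 = -3 + 6*F)
(135 + E(Y))*K(s(3), -5) = (135 + (-3 + 6*(-33/5)))*(1 - 1/6*3) = (135 + (-3 - 198/5))*(1 - 1/2) = (135 - 213/5)*(1/2) = (462/5)*(1/2) = 231/5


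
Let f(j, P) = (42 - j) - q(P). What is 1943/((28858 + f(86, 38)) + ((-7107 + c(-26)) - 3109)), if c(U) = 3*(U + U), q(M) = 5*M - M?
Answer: 1943/18290 ≈ 0.10623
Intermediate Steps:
q(M) = 4*M
c(U) = 6*U (c(U) = 3*(2*U) = 6*U)
f(j, P) = 42 - j - 4*P (f(j, P) = (42 - j) - 4*P = 42 - j - 4*P)
1943/((28858 + f(86, 38)) + ((-7107 + c(-26)) - 3109)) = 1943/((28858 + (42 - 1*86 - 4*38)) + ((-7107 + 6*(-26)) - 3109)) = 1943/((28858 + (42 - 86 - 152)) + ((-7107 - 156) - 3109)) = 1943/((28858 - 196) + (-7263 - 3109)) = 1943/(28662 - 10372) = 1943/18290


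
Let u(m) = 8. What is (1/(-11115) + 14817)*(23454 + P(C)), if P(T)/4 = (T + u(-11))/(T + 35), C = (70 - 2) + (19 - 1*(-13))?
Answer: 1485841786988/4275 ≈ 3.4757e+8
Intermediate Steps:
C = 100 (C = 68 + (19 + 13) = 68 + 32 = 100)
P(T) = 4*(8 + T)/(35 + T) (P(T) = 4*((T + 8)/(T + 35)) = 4*((8 + T)/(35 + T)) = 4*(8 + T)/(35 + T))
(1/(-11115) + 14817)*(23454 + P(C)) = (1/(-11115) + 14817)*(23454 + 4*(8 + 100)/(35 + 100)) = (-1/11115 + 14817)*(23454 + 4*108/135) = 164690954*(23454 + 4*(1/135)*108)/11115 = 164690954*(23454 + 16/5)/11115 = (164690954/11115)*(117286/5) = 1485841786988/4275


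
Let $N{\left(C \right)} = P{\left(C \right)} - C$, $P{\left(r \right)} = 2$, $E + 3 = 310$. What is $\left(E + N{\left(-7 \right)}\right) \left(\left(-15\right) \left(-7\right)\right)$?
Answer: $33180$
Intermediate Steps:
$E = 307$ ($E = -3 + 310 = 307$)
$N{\left(C \right)} = 2 - C$
$\left(E + N{\left(-7 \right)}\right) \left(\left(-15\right) \left(-7\right)\right) = \left(307 + \left(2 - -7\right)\right) \left(\left(-15\right) \left(-7\right)\right) = \left(307 + \left(2 + 7\right)\right) 105 = \left(307 + 9\right) 105 = 316 \cdot 105 = 33180$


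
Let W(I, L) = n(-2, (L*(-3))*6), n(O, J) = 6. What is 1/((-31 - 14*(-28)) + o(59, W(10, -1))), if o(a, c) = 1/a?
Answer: 59/21300 ≈ 0.0027700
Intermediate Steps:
W(I, L) = 6
1/((-31 - 14*(-28)) + o(59, W(10, -1))) = 1/((-31 - 14*(-28)) + 1/59) = 1/((-31 + 392) + 1/59) = 1/(361 + 1/59) = 1/(21300/59) = 59/21300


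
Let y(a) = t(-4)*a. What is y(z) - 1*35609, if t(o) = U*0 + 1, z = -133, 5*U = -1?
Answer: -35742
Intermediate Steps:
U = -1/5 (U = (1/5)*(-1) = -1/5 ≈ -0.20000)
t(o) = 1 (t(o) = -1/5*0 + 1 = 0 + 1 = 1)
y(a) = a (y(a) = 1*a = a)
y(z) - 1*35609 = -133 - 1*35609 = -133 - 35609 = -35742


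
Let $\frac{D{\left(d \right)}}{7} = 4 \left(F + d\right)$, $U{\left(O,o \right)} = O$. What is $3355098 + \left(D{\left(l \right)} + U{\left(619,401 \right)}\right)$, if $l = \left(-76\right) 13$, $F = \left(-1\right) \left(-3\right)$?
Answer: $3328137$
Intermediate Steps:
$F = 3$
$l = -988$
$D{\left(d \right)} = 84 + 28 d$ ($D{\left(d \right)} = 7 \cdot 4 \left(3 + d\right) = 7 \left(12 + 4 d\right) = 84 + 28 d$)
$3355098 + \left(D{\left(l \right)} + U{\left(619,401 \right)}\right) = 3355098 + \left(\left(84 + 28 \left(-988\right)\right) + 619\right) = 3355098 + \left(\left(84 - 27664\right) + 619\right) = 3355098 + \left(-27580 + 619\right) = 3355098 - 26961 = 3328137$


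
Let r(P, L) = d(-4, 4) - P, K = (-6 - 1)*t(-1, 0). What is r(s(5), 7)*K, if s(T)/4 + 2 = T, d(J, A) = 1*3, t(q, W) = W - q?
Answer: 63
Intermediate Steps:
d(J, A) = 3
s(T) = -8 + 4*T
K = -7 (K = (-6 - 1)*(0 - 1*(-1)) = -7*(0 + 1) = -7*1 = -7)
r(P, L) = 3 - P
r(s(5), 7)*K = (3 - (-8 + 4*5))*(-7) = (3 - (-8 + 20))*(-7) = (3 - 1*12)*(-7) = (3 - 12)*(-7) = -9*(-7) = 63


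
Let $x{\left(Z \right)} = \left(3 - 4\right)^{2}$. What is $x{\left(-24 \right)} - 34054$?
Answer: $-34053$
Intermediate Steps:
$x{\left(Z \right)} = 1$ ($x{\left(Z \right)} = \left(-1\right)^{2} = 1$)
$x{\left(-24 \right)} - 34054 = 1 - 34054 = -34053$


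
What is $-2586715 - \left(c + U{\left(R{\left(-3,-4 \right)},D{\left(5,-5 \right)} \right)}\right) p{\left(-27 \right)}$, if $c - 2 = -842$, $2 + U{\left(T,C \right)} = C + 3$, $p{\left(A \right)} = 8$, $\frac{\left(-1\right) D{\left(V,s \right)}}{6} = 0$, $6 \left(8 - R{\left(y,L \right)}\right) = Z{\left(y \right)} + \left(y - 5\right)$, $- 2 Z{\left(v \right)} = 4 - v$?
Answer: $-2580003$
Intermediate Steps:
$Z{\left(v \right)} = -2 + \frac{v}{2}$ ($Z{\left(v \right)} = - \frac{4 - v}{2} = -2 + \frac{v}{2}$)
$R{\left(y,L \right)} = \frac{55}{6} - \frac{y}{4}$ ($R{\left(y,L \right)} = 8 - \frac{\left(-2 + \frac{y}{2}\right) + \left(y - 5\right)}{6} = 8 - \frac{\left(-2 + \frac{y}{2}\right) + \left(-5 + y\right)}{6} = 8 - \frac{-7 + \frac{3 y}{2}}{6} = 8 - \left(- \frac{7}{6} + \frac{y}{4}\right) = \frac{55}{6} - \frac{y}{4}$)
$D{\left(V,s \right)} = 0$ ($D{\left(V,s \right)} = \left(-6\right) 0 = 0$)
$U{\left(T,C \right)} = 1 + C$ ($U{\left(T,C \right)} = -2 + \left(C + 3\right) = -2 + \left(3 + C\right) = 1 + C$)
$c = -840$ ($c = 2 - 842 = -840$)
$-2586715 - \left(c + U{\left(R{\left(-3,-4 \right)},D{\left(5,-5 \right)} \right)}\right) p{\left(-27 \right)} = -2586715 - \left(-840 + \left(1 + 0\right)\right) 8 = -2586715 - \left(-840 + 1\right) 8 = -2586715 - \left(-839\right) 8 = -2586715 - -6712 = -2586715 + 6712 = -2580003$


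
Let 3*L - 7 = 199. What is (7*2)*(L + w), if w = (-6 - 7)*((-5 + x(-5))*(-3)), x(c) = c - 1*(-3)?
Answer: -8582/3 ≈ -2860.7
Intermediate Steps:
x(c) = 3 + c (x(c) = c + 3 = 3 + c)
L = 206/3 (L = 7/3 + (⅓)*199 = 7/3 + 199/3 = 206/3 ≈ 68.667)
w = -273 (w = (-6 - 7)*((-5 + (3 - 5))*(-3)) = -13*(-5 - 2)*(-3) = -(-91)*(-3) = -13*21 = -273)
(7*2)*(L + w) = (7*2)*(206/3 - 273) = 14*(-613/3) = -8582/3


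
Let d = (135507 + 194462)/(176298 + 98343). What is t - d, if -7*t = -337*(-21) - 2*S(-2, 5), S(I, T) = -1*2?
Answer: -1947042704/1922487 ≈ -1012.8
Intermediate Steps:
S(I, T) = -2
t = -7081/7 (t = -(-337*(-21) - 2*(-2))/7 = -(7077 + 4)/7 = -⅐*7081 = -7081/7 ≈ -1011.6)
d = 329969/274641 ≈ 1.2015
t - d = -7081/7 - 1*329969/274641 = -7081/7 - 329969/274641 = -1947042704/1922487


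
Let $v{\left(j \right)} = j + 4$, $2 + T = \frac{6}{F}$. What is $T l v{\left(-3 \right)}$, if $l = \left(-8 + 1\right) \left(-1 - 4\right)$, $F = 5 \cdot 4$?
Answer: $- \frac{119}{2} \approx -59.5$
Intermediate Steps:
$F = 20$
$l = 35$ ($l = \left(-7\right) \left(-5\right) = 35$)
$T = - \frac{17}{10}$ ($T = -2 + \frac{6}{20} = -2 + 6 \cdot \frac{1}{20} = -2 + \frac{3}{10} = - \frac{17}{10} \approx -1.7$)
$v{\left(j \right)} = 4 + j$
$T l v{\left(-3 \right)} = \left(- \frac{17}{10}\right) 35 \left(4 - 3\right) = \left(- \frac{119}{2}\right) 1 = - \frac{119}{2}$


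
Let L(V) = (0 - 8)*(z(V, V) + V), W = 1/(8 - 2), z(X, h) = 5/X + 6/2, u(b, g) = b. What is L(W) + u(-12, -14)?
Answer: -832/3 ≈ -277.33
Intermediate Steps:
z(X, h) = 3 + 5/X (z(X, h) = 5/X + 6*(1/2) = 5/X + 3 = 3 + 5/X)
W = 1/6 ≈ 0.16667
L(V) = -24 - 40/V - 8*V (L(V) = (0 - 8)*((3 + 5/V) + V) = -8*(3 + V + 5/V) = -24 - 40/V - 8*V)
L(W) + u(-12, -14) = (-24 - 40/1/6 - 8*1/6) - 12 = (-24 - 40*6 - 4/3) - 12 = (-24 - 240 - 4/3) - 12 = -796/3 - 12 = -832/3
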